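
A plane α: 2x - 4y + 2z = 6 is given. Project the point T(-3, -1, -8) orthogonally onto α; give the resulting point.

(-1, -5, -6)

Foot = T − λn with λ = (n·T − d)/|n|² = (-18 − 6)/24 = -1.
Foot = (-3, -1, -8) − (-1)·(2, -4, 2) = (-1, -5, -6).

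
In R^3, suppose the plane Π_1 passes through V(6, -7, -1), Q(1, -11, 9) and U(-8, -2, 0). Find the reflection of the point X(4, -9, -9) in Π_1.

VQ = (-5, -4, 10), VU = (-14, 5, 1); a normal to Π_1 is VQ × VU = (-54, -135, -81).
Using V: Π_1 has equation -54x - 135y - 81z = 702.
λ = (n·X − d)/|n|² = (1728 − 702)/27702 = 1/27.
Reflection = X − 2λn = (4, -9, -9) − (2/27)·(-54, -135, -81) = (8, 1, -3).

(8, 1, -3)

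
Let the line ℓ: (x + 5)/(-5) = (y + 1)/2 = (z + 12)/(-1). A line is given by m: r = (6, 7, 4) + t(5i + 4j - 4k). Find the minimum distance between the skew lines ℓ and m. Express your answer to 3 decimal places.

ℓ has direction (-5, 2, -1) through (-5, -1, -12).
Common perpendicular direction n = (-5, 2, -1) × (5, 4, -4) = (-4, -25, -30).
With w = (6, 7, 4) − (-5, -1, -12) = (11, 8, 16), w · n = -724.
Distance = |w · n| / |n| = |-724| / √1541 ≈ 18.443.

18.443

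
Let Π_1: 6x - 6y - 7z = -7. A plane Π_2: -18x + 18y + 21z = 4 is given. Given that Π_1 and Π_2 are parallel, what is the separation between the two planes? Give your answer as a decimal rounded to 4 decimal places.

0.5152

Rescale Π_2 by 1/(-3): 6x - 6y - 7z = -4/3. Then distance = |-7 − (-4/3)| / √121 ≈ 0.5152.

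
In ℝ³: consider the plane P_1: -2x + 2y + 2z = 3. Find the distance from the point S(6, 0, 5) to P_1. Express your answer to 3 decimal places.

1.443

n·S − d = (-2)·(6) + (2)·(0) + (2)·(5) − 3 = -5; |n| = √12.
Distance = |-5| / √12 = 5/√12 ≈ 1.443.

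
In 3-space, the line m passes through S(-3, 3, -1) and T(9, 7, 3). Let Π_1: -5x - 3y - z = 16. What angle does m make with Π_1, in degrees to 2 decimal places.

A direction vector for m is T − S = (12, 4, 4).
sin θ = |n·v| / (|n||v|) = |-76| / (√35 · √176) = 0.96833.
θ ≈ 75.54°.

75.54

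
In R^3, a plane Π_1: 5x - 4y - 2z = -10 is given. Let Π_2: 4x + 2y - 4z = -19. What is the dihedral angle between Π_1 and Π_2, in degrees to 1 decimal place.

cos θ = |n₁·n₂| / (|n₁||n₂|) = |20| / (√45 · √36).
θ = arccos(0.49690) ≈ 60.2°.

60.2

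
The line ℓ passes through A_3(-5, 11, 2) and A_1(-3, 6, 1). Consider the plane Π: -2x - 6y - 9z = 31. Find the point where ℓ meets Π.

A direction vector for ℓ is A_1 − A_3 = (2, -5, -1).
Substitute r = (-5, 11, 2) + t(2, -5, -1) into the plane: -74 + 35t = 31, so t = 3.
Intersection: (-5, 11, 2) + 3·(2, -5, -1) = (1, -4, -1).

(1, -4, -1)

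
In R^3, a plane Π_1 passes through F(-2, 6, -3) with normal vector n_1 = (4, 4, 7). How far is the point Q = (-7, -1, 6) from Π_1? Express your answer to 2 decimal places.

Π_1: n_1·r = n_1·F gives 4x + 4y + 7z = -5.
n·Q − d = (4)·(-7) + (4)·(-1) + (7)·(6) − (-5) = 15; |n| = √81.
Distance = |15| / √81 = 15/√81 ≈ 1.67.

1.67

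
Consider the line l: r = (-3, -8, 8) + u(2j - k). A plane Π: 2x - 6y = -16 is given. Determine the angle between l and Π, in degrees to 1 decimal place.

58.1

sin θ = |n·v| / (|n||v|) = |-12| / (√40 · √5) = 0.84853.
θ ≈ 58.1°.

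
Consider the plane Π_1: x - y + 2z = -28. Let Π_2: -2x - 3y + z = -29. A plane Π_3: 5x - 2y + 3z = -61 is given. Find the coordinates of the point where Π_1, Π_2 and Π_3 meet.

Solving the 3×3 linear system x - y + 2z = -28, -2x - 3y + z = -29, 5x - 2y + 3z = -61 (e.g. by elimination or Cramer's rule, determinant = 20) gives (-4, 10, -7).

(-4, 10, -7)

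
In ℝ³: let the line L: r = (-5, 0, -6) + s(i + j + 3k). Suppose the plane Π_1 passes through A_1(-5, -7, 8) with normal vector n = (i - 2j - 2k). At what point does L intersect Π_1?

(-3, 2, 0)

Π_1: n·r = n·A_1 gives x - 2y - 2z = -7.
Substitute r = (-5, 0, -6) + t(1, 1, 3) into the plane: 7 + (-7)t = -7, so t = 2.
Intersection: (-5, 0, -6) + 2·(1, 1, 3) = (-3, 2, 0).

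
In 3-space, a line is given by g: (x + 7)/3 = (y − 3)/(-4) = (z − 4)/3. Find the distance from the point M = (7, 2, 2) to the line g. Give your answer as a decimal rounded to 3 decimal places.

g has direction (3, -4, 3) through (-7, 3, 4).
Taking (-7, 3, 4) on g with direction v = (3, -4, 3): w = M − (-7, 3, 4) = (14, -1, -2), and w × v = (-11, -48, -53).
Distance = |w × v| / |v| = √5234 / √34 ≈ 12.407.

12.407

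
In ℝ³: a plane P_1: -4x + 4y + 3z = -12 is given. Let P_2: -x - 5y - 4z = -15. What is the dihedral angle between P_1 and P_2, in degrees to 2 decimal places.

cos θ = |n₁·n₂| / (|n₁||n₂|) = |-28| / (√41 · √42).
θ = arccos(0.67475) ≈ 47.57°.

47.57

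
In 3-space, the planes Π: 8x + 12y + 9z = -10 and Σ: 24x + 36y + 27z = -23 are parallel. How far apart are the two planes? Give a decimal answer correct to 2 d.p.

Rescale Σ by 1/3: 8x + 12y + 9z = -23/3. Then distance = |-10 − (-23/3)| / √289 ≈ 0.14.

0.14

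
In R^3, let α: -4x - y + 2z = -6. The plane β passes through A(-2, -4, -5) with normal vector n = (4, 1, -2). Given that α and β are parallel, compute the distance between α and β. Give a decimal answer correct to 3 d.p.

β: n·r = n·A gives 4x + y - 2z = -2.
Rescale β by 1/(-1): -4x - y + 2z = 2. Then distance = |-6 − 2| / √21 ≈ 1.746.

1.746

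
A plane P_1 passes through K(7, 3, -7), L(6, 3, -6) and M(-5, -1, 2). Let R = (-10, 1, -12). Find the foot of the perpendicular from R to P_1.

(-2, -5, -4)

KL = (-1, 0, 1), KM = (-12, -4, 9); a normal to P_1 is KL × KM = (4, -3, 4).
Using K: P_1 has equation 4x - 3y + 4z = -9.
Foot = R − λn with λ = (n·R − d)/|n|² = (-91 − (-9))/41 = -2.
Foot = (-10, 1, -12) − (-2)·(4, -3, 4) = (-2, -5, -4).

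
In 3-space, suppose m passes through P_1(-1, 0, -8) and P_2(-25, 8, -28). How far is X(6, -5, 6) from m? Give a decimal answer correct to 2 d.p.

A direction vector for m is P_2 − P_1 = (-24, 8, -20).
Taking (-1, 0, -8) on m with direction v = (-24, 8, -20): w = X − (-1, 0, -8) = (7, -5, 14), and w × v = (-12, -196, -64).
Distance = |w × v| / |v| = √42656 / √1040 ≈ 6.40.

6.40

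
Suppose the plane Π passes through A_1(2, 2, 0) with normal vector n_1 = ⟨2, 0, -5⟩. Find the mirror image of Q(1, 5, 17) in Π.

(13, 5, -13)

Π: n_1·r = n_1·A_1 gives 2x - 5z = 4.
λ = (n·Q − d)/|n|² = (-83 − 4)/29 = -3.
Reflection = Q − 2λn = (1, 5, 17) − (-6)·(2, 0, -5) = (13, 5, -13).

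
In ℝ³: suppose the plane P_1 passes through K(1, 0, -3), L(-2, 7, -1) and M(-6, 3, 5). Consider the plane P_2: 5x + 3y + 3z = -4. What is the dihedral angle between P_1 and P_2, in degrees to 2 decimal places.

19.74

KL = (-3, 7, 2), KM = (-7, 3, 8); a normal to P_1 is KL × KM = (50, 10, 40).
Using K: P_1 has equation 50x + 10y + 40z = -70.
cos θ = |n₁·n₂| / (|n₁||n₂|) = |400| / (√4200 · √43).
θ = arccos(0.94124) ≈ 19.74°.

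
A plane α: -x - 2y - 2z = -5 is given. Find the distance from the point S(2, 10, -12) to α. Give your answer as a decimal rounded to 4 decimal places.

2.3333

n·S − d = (-1)·(2) + (-2)·(10) + (-2)·(-12) − (-5) = 7; |n| = √9.
Distance = |7| / √9 = 7/√9 ≈ 2.3333.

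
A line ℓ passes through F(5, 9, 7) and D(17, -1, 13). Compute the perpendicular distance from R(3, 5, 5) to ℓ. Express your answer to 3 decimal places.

A direction vector for ℓ is D − F = (12, -10, 6).
Taking (5, 9, 7) on ℓ with direction v = (12, -10, 6): w = R − (5, 9, 7) = (-2, -4, -2), and w × v = (-44, -12, 68).
Distance = |w × v| / |v| = √6704 / √280 ≈ 4.893.

4.893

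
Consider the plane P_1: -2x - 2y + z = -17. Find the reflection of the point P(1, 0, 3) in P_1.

λ = (n·P − d)/|n|² = (1 − (-17))/9 = 2.
Reflection = P − 2λn = (1, 0, 3) − 4·(-2, -2, 1) = (9, 8, -1).

(9, 8, -1)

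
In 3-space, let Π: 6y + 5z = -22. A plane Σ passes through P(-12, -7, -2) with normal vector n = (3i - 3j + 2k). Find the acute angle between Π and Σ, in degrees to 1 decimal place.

77.4

Σ: n·r = n·P gives 3x - 3y + 2z = -19.
cos θ = |n₁·n₂| / (|n₁||n₂|) = |-8| / (√61 · √22).
θ = arccos(0.21838) ≈ 77.4°.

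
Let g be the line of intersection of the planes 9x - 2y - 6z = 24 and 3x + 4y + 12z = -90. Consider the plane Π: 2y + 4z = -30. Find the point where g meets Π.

(-2, -3, -6)

Direction of g: (9, -2, -6) × (3, 4, 12) = (0, -126, 42).
A point on g: solving the two plane equations with y = -12 gives (-2, -12, -3).
Substitute r = (-2, -12, -3) + t(0, -126, 42) into the plane: -36 + (-84)t = -30, so t = -1/14.
Intersection: (-2, -12, -3) + (-1/14)·(0, -126, 42) = (-2, -3, -6).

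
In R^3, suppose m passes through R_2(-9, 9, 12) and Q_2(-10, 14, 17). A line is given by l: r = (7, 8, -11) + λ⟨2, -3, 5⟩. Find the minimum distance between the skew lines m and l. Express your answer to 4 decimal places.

A direction vector for m is Q_2 − R_2 = (-1, 5, 5).
Common perpendicular direction n = (-1, 5, 5) × (2, -3, 5) = (40, 15, -7).
With w = (7, 8, -11) − (-9, 9, 12) = (16, -1, -23), w · n = 786.
Distance = |w · n| / |n| = |786| / √1874 ≈ 18.1567.

18.1567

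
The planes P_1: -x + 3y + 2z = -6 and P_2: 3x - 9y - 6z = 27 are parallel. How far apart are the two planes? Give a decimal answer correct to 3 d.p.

0.802

Rescale P_2 by 1/(-3): -x + 3y + 2z = -9. Then distance = |-6 − (-9)| / √14 ≈ 0.802.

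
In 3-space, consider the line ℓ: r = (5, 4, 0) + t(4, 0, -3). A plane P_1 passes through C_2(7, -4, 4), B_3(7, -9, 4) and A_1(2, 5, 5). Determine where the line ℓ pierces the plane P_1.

(-3, 4, 6)

C_2B_3 = (0, -5, 0), C_2A_1 = (-5, 9, 1); a normal to P_1 is C_2B_3 × C_2A_1 = (-5, 0, -25).
Using C_2: P_1 has equation -5x - 25z = -135.
Substitute r = (5, 4, 0) + t(4, 0, -3) into the plane: -25 + 55t = -135, so t = -2.
Intersection: (5, 4, 0) + (-2)·(4, 0, -3) = (-3, 4, 6).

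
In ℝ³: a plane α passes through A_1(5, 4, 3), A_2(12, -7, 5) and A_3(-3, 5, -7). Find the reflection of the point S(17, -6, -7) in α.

A_1A_2 = (7, -11, 2), A_1A_3 = (-8, 1, -10); a normal to α is A_1A_2 × A_1A_3 = (108, 54, -81).
Using A_1: α has equation 108x + 54y - 81z = 513.
λ = (n·S − d)/|n|² = (2079 − 513)/21141 = 2/27.
Reflection = S − 2λn = (17, -6, -7) − (4/27)·(108, 54, -81) = (1, -14, 5).

(1, -14, 5)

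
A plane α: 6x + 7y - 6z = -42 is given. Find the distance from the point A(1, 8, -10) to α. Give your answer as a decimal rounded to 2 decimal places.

n·A − d = (6)·(1) + (7)·(8) + (-6)·(-10) − (-42) = 164; |n| = √121.
Distance = |164| / √121 = 164/√121 ≈ 14.91.

14.91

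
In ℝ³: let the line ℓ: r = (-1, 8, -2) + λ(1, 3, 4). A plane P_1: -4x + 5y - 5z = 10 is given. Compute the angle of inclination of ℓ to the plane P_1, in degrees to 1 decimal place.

12.5

sin θ = |n·v| / (|n||v|) = |-9| / (√66 · √26) = 0.21726.
θ ≈ 12.5°.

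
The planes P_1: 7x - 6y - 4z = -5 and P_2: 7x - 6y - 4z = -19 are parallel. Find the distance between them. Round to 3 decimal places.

Same normal n = (7, -6, -4) with |n| = √101; distance = |-5 − (-19)| / |n| = 14/√101 ≈ 1.393.

1.393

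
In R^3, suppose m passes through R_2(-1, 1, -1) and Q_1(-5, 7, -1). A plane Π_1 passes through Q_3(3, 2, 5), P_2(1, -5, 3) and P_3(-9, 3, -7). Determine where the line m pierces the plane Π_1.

A direction vector for m is Q_1 − R_2 = (-4, 6, 0).
Q_3P_2 = (-2, -7, -2), Q_3P_3 = (-12, 1, -12); a normal to Π_1 is Q_3P_2 × Q_3P_3 = (86, 0, -86).
Using Q_3: Π_1 has equation 86x - 86z = -172.
Substitute r = (-1, 1, -1) + t(-4, 6, 0) into the plane: 0 + (-344)t = -172, so t = 1/2.
Intersection: (-1, 1, -1) + (1/2)·(-4, 6, 0) = (-3, 4, -1).

(-3, 4, -1)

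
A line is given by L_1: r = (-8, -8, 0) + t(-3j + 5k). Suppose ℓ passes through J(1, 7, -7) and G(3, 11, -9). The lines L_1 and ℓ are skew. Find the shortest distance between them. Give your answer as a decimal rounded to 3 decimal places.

A direction vector for ℓ is G − J = (2, 4, -2).
Common perpendicular direction n = (0, -3, 5) × (2, 4, -2) = (-14, 10, 6).
With w = (1, 7, -7) − (-8, -8, 0) = (9, 15, -7), w · n = -18.
Distance = |w · n| / |n| = |-18| / √332 ≈ 0.988.

0.988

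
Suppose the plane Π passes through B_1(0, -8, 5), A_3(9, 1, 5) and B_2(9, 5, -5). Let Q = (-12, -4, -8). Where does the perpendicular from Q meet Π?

B_1A_3 = (9, 9, 0), B_1B_2 = (9, 13, -10); a normal to Π is B_1A_3 × B_1B_2 = (-90, 90, 36).
Using B_1: Π has equation -90x + 90y + 36z = -540.
Foot = Q − λn with λ = (n·Q − d)/|n|² = (432 − (-540))/17496 = 1/18.
Foot = (-12, -4, -8) − (1/18)·(-90, 90, 36) = (-7, -9, -10).

(-7, -9, -10)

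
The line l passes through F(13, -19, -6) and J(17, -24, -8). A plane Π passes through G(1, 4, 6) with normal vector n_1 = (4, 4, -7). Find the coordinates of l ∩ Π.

A direction vector for l is J − F = (4, -5, -2).
Π: n_1·r = n_1·G gives 4x + 4y - 7z = -22.
Substitute r = (13, -19, -6) + t(4, -5, -2) into the plane: 18 + 10t = -22, so t = -4.
Intersection: (13, -19, -6) + (-4)·(4, -5, -2) = (-3, 1, 2).

(-3, 1, 2)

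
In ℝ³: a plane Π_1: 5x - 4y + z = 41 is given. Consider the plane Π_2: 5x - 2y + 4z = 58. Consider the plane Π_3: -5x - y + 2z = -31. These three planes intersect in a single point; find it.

(8, 1, 5)

Solving the 3×3 linear system 5x - 4y + z = 41, 5x - 2y + 4z = 58, -5x - y + 2z = -31 (e.g. by elimination or Cramer's rule, determinant = 105) gives (8, 1, 5).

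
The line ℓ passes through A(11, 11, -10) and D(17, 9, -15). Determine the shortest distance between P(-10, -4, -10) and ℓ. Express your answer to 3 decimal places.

22.896

A direction vector for ℓ is D − A = (6, -2, -5).
Taking (11, 11, -10) on ℓ with direction v = (6, -2, -5): w = P − (11, 11, -10) = (-21, -15, 0), and w × v = (75, -105, 132).
Distance = |w × v| / |v| = √34074 / √65 ≈ 22.896.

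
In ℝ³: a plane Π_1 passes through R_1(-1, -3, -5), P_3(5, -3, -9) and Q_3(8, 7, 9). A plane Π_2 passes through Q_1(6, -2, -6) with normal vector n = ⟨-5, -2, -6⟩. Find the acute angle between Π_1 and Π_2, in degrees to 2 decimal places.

R_1P_3 = (6, 0, -4), R_1Q_3 = (9, 10, 14); a normal to Π_1 is R_1P_3 × R_1Q_3 = (40, -120, 60).
Using R_1: Π_1 has equation 40x - 120y + 60z = 20.
Π_2: n·r = n·Q_1 gives -5x - 2y - 6z = 10.
cos θ = |n₁·n₂| / (|n₁||n₂|) = |-320| / (√19600 · √65).
θ = arccos(0.28351) ≈ 73.53°.

73.53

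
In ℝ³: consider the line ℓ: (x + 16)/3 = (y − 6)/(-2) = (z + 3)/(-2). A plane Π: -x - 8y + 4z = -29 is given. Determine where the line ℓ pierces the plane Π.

ℓ has direction (3, -2, -2) through (-16, 6, -3).
Substitute r = (-16, 6, -3) + t(3, -2, -2) into the plane: -44 + 5t = -29, so t = 3.
Intersection: (-16, 6, -3) + 3·(3, -2, -2) = (-7, 0, -9).

(-7, 0, -9)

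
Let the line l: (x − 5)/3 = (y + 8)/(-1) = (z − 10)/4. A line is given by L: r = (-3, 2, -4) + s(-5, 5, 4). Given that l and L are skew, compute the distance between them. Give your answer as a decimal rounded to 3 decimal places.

6.500

l has direction (3, -1, 4) through (5, -8, 10).
Common perpendicular direction n = (3, -1, 4) × (-5, 5, 4) = (-24, -32, 10).
With w = (-3, 2, -4) − (5, -8, 10) = (-8, 10, -14), w · n = -268.
Distance = |w · n| / |n| = |-268| / √1700 ≈ 6.500.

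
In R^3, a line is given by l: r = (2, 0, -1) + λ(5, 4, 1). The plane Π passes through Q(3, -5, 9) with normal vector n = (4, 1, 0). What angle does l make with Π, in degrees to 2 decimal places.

63.92

Π: n·r = n·Q gives 4x + y = 7.
sin θ = |n·v| / (|n||v|) = |24| / (√17 · √42) = 0.89818.
θ ≈ 63.92°.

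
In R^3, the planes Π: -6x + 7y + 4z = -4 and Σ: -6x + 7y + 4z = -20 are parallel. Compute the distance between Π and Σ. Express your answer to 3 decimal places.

Same normal n = (-6, 7, 4) with |n| = √101; distance = |-4 − (-20)| / |n| = 16/√101 ≈ 1.592.

1.592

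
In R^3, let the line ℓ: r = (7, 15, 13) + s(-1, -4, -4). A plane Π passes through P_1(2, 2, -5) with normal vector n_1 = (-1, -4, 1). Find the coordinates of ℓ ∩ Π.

Π: n_1·r = n_1·P_1 gives -x - 4y + z = -15.
Substitute r = (7, 15, 13) + t(-1, -4, -4) into the plane: -54 + 13t = -15, so t = 3.
Intersection: (7, 15, 13) + 3·(-1, -4, -4) = (4, 3, 1).

(4, 3, 1)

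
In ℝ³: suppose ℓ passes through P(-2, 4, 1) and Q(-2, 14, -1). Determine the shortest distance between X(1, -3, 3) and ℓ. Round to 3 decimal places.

3.057

A direction vector for ℓ is Q − P = (0, 10, -2).
Taking (-2, 4, 1) on ℓ with direction v = (0, 10, -2): w = X − (-2, 4, 1) = (3, -7, 2), and w × v = (-6, 6, 30).
Distance = |w × v| / |v| = √972 / √104 ≈ 3.057.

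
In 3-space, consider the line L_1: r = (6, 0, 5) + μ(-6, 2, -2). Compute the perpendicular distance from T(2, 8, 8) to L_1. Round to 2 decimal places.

Taking (6, 0, 5) on L_1 with direction v = (-6, 2, -2): w = T − (6, 0, 5) = (-4, 8, 3), and w × v = (-22, -26, 40).
Distance = |w × v| / |v| = √2760 / √44 ≈ 7.92.

7.92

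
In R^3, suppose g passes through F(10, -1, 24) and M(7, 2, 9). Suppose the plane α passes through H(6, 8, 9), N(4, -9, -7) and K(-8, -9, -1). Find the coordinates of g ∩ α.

(6, 3, 4)

A direction vector for g is M − F = (-3, 3, -15).
HN = (-2, -17, -16), HK = (-14, -17, -10); a normal to α is HN × HK = (-102, 204, -204).
Using H: α has equation -102x + 204y - 204z = -816.
Substitute r = (10, -1, 24) + t(-3, 3, -15) into the plane: -6120 + 3978t = -816, so t = 4/3.
Intersection: (10, -1, 24) + (4/3)·(-3, 3, -15) = (6, 3, 4).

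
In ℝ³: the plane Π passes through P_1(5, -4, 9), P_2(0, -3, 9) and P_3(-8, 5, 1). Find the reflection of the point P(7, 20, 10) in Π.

P_1P_2 = (-5, 1, 0), P_1P_3 = (-13, 9, -8); a normal to Π is P_1P_2 × P_1P_3 = (-8, -40, -32).
Using P_1: Π has equation -8x - 40y - 32z = -168.
λ = (n·P − d)/|n|² = (-1176 − (-168))/2688 = -3/8.
Reflection = P − 2λn = (7, 20, 10) − (-3/4)·(-8, -40, -32) = (1, -10, -14).

(1, -10, -14)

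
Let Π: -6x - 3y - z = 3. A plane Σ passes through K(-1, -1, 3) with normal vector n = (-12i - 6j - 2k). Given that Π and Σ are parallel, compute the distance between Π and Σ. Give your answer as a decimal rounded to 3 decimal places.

Σ: n·r = n·K gives -12x - 6y - 2z = 12.
Rescale Σ by 1/2: -6x - 3y - z = 6. Then distance = |3 − 6| / √46 ≈ 0.442.

0.442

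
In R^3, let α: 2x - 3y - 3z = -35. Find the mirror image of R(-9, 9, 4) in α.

λ = (n·R − d)/|n|² = (-57 − (-35))/22 = -1.
Reflection = R − 2λn = (-9, 9, 4) − (-2)·(2, -3, -3) = (-5, 3, -2).

(-5, 3, -2)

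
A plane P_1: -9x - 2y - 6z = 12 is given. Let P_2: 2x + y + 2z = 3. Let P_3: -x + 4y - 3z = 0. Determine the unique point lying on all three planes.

(-6, 3, 6)

Solving the 3×3 linear system -9x - 2y - 6z = 12, 2x + y + 2z = 3, -x + 4y - 3z = 0 (e.g. by elimination or Cramer's rule, determinant = 37) gives (-6, 3, 6).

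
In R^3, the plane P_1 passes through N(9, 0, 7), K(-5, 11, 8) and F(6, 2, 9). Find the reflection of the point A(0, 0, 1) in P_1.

NK = (-14, 11, 1), NF = (-3, 2, 2); a normal to P_1 is NK × NF = (20, 25, 5).
Using N: P_1 has equation 20x + 25y + 5z = 215.
λ = (n·A − d)/|n|² = (5 − 215)/1050 = -1/5.
Reflection = A − 2λn = (0, 0, 1) − (-2/5)·(20, 25, 5) = (8, 10, 3).

(8, 10, 3)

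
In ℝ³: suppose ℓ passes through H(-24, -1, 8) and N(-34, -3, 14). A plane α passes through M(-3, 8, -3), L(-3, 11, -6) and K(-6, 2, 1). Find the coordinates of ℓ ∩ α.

A direction vector for ℓ is N − H = (-10, -2, 6).
ML = (0, 3, -3), MK = (-3, -6, 4); a normal to α is ML × MK = (-6, 9, 9).
Using M: α has equation -6x + 9y + 9z = 63.
Substitute r = (-24, -1, 8) + t(-10, -2, 6) into the plane: 207 + 96t = 63, so t = -3/2.
Intersection: (-24, -1, 8) + (-3/2)·(-10, -2, 6) = (-9, 2, -1).

(-9, 2, -1)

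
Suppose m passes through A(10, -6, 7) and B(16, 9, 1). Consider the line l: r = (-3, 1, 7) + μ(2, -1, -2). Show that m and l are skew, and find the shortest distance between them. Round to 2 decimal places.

A direction vector for m is B − A = (6, 15, -6).
Common perpendicular direction n = (6, 15, -6) × (2, -1, -2) = (-36, 0, -36).
With w = (-3, 1, 7) − (10, -6, 7) = (-13, 7, 0), w · n = 468.
Since n ≠ 0 the lines are not parallel, and w · n = 468 ≠ 0 so they do not intersect; hence they are skew.
Distance = |w · n| / |n| = |468| / √2592 ≈ 9.19.

9.19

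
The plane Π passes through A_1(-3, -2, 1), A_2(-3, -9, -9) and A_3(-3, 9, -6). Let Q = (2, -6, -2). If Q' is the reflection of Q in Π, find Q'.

(-8, -6, -2)

A_1A_2 = (0, -7, -10), A_1A_3 = (0, 11, -7); a normal to Π is A_1A_2 × A_1A_3 = (159, 0, 0).
Using A_1: Π has equation 159x = -477.
λ = (n·Q − d)/|n|² = (318 − (-477))/25281 = 5/159.
Reflection = Q − 2λn = (2, -6, -2) − (10/159)·(159, 0, 0) = (-8, -6, -2).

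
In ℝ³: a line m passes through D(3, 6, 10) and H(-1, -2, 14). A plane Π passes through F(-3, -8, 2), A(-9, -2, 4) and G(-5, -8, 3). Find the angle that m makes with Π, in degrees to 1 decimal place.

3.5

A direction vector for m is H − D = (-4, -8, 4).
FA = (-6, 6, 2), FG = (-2, 0, 1); a normal to Π is FA × FG = (6, 2, 12).
Using F: Π has equation 6x + 2y + 12z = -10.
sin θ = |n·v| / (|n||v|) = |8| / (√184 · √96) = 0.06019.
θ ≈ 3.5°.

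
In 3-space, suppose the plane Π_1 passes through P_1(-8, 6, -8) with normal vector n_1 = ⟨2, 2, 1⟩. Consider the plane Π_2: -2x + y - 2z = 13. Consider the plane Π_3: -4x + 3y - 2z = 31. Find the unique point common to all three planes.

Π_1: n_1·r = n_1·P_1 gives 2x + 2y + z = -12.
Solving the 3×3 linear system 2x + 2y + z = -12, -2x + y - 2z = 13, -4x + 3y - 2z = 31 (e.g. by elimination or Cramer's rule, determinant = 14) gives (-8, 1, 2).

(-8, 1, 2)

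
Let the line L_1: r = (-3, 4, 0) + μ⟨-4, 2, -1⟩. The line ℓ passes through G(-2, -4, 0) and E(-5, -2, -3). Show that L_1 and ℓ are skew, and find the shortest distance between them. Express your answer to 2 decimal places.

6.77

A direction vector for ℓ is E − G = (-3, 2, -3).
Common perpendicular direction n = (-4, 2, -1) × (-3, 2, -3) = (-4, -9, -2).
With w = (-2, -4, 0) − (-3, 4, 0) = (1, -8, 0), w · n = 68.
Since n ≠ 0 the lines are not parallel, and w · n = 68 ≠ 0 so they do not intersect; hence they are skew.
Distance = |w · n| / |n| = |68| / √101 ≈ 6.77.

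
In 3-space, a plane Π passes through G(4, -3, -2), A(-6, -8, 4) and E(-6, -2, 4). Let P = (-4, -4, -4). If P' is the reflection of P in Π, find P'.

(2, -4, 6)

GA = (-10, -5, 6), GE = (-10, 1, 6); a normal to Π is GA × GE = (-36, 0, -60).
Using G: Π has equation -36x - 60z = -24.
λ = (n·P − d)/|n|² = (384 − (-24))/4896 = 1/12.
Reflection = P − 2λn = (-4, -4, -4) − (1/6)·(-36, 0, -60) = (2, -4, 6).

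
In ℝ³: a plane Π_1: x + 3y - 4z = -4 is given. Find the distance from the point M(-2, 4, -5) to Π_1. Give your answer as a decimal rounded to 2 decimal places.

6.67

n·M − d = (1)·(-2) + (3)·(4) + (-4)·(-5) − (-4) = 34; |n| = √26.
Distance = |34| / √26 = 34/√26 ≈ 6.67.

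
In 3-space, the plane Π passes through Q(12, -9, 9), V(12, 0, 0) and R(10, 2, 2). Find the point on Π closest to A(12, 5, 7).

QV = (0, 9, -9), QR = (-2, 11, -7); a normal to Π is QV × QR = (36, 18, 18).
Using Q: Π has equation 36x + 18y + 18z = 432.
Foot = A − λn with λ = (n·A − d)/|n|² = (648 − 432)/1944 = 1/9.
Foot = (12, 5, 7) − (1/9)·(36, 18, 18) = (8, 3, 5).

(8, 3, 5)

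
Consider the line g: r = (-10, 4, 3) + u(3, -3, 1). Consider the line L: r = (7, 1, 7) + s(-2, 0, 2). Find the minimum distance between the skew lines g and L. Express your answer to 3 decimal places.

Common perpendicular direction n = (3, -3, 1) × (-2, 0, 2) = (-6, -8, -6).
With w = (7, 1, 7) − (-10, 4, 3) = (17, -3, 4), w · n = -102.
Distance = |w · n| / |n| = |-102| / √136 ≈ 8.746.

8.746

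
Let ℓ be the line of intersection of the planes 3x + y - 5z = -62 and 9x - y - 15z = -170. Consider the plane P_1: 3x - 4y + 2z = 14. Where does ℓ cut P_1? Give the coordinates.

(-6, -4, 8)

Direction of ℓ: (3, 1, -5) × (9, -1, -15) = (-20, 0, -12).
A point on ℓ: solving the two plane equations with x = 4 gives (4, -4, 14).
Substitute r = (4, -4, 14) + t(-20, 0, -12) into the plane: 56 + (-84)t = 14, so t = 1/2.
Intersection: (4, -4, 14) + (1/2)·(-20, 0, -12) = (-6, -4, 8).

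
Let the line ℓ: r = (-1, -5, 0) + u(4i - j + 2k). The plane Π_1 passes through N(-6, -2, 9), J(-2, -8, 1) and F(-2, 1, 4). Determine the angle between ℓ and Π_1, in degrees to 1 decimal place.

NJ = (4, -6, -8), NF = (4, 3, -5); a normal to Π_1 is NJ × NF = (54, -12, 36).
Using N: Π_1 has equation 54x - 12y + 36z = 24.
sin θ = |n·v| / (|n||v|) = |300| / (√4356 · √21) = 0.99190.
θ ≈ 82.7°.

82.7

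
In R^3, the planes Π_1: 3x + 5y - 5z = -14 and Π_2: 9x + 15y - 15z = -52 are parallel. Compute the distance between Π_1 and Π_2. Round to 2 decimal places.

Rescale Π_2 by 1/3: 3x + 5y - 5z = -52/3. Then distance = |-14 − (-52/3)| / √59 ≈ 0.43.

0.43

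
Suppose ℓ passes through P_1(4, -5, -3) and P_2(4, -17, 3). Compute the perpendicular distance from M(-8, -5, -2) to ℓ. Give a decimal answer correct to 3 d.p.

12.033

A direction vector for ℓ is P_2 − P_1 = (0, -12, 6).
Taking (4, -5, -3) on ℓ with direction v = (0, -12, 6): w = M − (4, -5, -3) = (-12, 0, 1), and w × v = (12, 72, 144).
Distance = |w × v| / |v| = √26064 / √180 ≈ 12.033.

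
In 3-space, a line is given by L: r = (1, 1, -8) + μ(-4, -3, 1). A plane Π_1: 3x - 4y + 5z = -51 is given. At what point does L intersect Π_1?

Substitute r = (1, 1, -8) + t(-4, -3, 1) into the plane: -41 + 5t = -51, so t = -2.
Intersection: (1, 1, -8) + (-2)·(-4, -3, 1) = (9, 7, -10).

(9, 7, -10)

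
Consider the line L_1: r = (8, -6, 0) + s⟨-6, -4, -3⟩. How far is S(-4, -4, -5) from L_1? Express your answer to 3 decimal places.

Taking (8, -6, 0) on L_1 with direction v = (-6, -4, -3): w = S − (8, -6, 0) = (-12, 2, -5), and w × v = (-26, -6, 60).
Distance = |w × v| / |v| = √4312 / √61 ≈ 8.408.

8.408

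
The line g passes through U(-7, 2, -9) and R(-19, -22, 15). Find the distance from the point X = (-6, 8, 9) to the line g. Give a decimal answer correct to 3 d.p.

17.385

A direction vector for g is R − U = (-12, -24, 24).
Taking (-7, 2, -9) on g with direction v = (-12, -24, 24): w = X − (-7, 2, -9) = (1, 6, 18), and w × v = (576, -240, 48).
Distance = |w × v| / |v| = √391680 / √1296 ≈ 17.385.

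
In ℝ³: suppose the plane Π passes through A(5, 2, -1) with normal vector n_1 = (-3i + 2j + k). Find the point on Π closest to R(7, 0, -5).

(4, 2, -4)

Π: n_1·r = n_1·A gives -3x + 2y + z = -12.
Foot = R − λn with λ = (n·R − d)/|n|² = (-26 − (-12))/14 = -1.
Foot = (7, 0, -5) − (-1)·(-3, 2, 1) = (4, 2, -4).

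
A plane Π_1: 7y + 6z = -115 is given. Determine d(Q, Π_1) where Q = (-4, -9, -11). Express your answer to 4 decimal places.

1.5185

n·Q − d = (0)·(-4) + (7)·(-9) + (6)·(-11) − (-115) = -14; |n| = √85.
Distance = |-14| / √85 = 14/√85 ≈ 1.5185.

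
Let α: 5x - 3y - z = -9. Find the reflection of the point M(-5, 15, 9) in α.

(15, 3, 5)

λ = (n·M − d)/|n|² = (-79 − (-9))/35 = -2.
Reflection = M − 2λn = (-5, 15, 9) − (-4)·(5, -3, -1) = (15, 3, 5).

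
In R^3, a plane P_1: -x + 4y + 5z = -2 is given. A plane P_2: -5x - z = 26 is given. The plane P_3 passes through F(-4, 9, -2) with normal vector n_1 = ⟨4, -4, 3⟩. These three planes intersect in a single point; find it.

(-4, 6, -6)

P_3: n_1·r = n_1·F gives 4x - 4y + 3z = -58.
Solving the 3×3 linear system -x + 4y + 5z = -2, -5x - z = 26, 4x - 4y + 3z = -58 (e.g. by elimination or Cramer's rule, determinant = 148) gives (-4, 6, -6).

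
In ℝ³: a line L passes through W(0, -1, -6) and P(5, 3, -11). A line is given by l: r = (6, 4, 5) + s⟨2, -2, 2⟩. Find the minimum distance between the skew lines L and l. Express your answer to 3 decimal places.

A direction vector for L is P − W = (5, 4, -5).
Common perpendicular direction n = (5, 4, -5) × (2, -2, 2) = (-2, -20, -18).
With w = (6, 4, 5) − (0, -1, -6) = (6, 5, 11), w · n = -310.
Distance = |w · n| / |n| = |-310| / √728 ≈ 11.489.

11.489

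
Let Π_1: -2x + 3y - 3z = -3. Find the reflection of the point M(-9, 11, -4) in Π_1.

(3, -7, 14)

λ = (n·M − d)/|n|² = (63 − (-3))/22 = 3.
Reflection = M − 2λn = (-9, 11, -4) − 6·(-2, 3, -3) = (3, -7, 14).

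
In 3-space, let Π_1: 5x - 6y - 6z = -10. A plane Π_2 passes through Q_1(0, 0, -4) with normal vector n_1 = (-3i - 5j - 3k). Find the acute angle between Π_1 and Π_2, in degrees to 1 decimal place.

59.3

Π_2: n_1·r = n_1·Q_1 gives -3x - 5y - 3z = 12.
cos θ = |n₁·n₂| / (|n₁||n₂|) = |33| / (√97 · √43).
θ = arccos(0.51097) ≈ 59.3°.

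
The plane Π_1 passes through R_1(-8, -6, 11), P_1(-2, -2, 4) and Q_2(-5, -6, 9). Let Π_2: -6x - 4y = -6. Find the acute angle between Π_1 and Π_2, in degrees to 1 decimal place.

46.7

R_1P_1 = (6, 4, -7), R_1Q_2 = (3, 0, -2); a normal to Π_1 is R_1P_1 × R_1Q_2 = (-8, -9, -12).
Using R_1: Π_1 has equation -8x - 9y - 12z = -14.
cos θ = |n₁·n₂| / (|n₁||n₂|) = |84| / (√289 · √52).
θ = arccos(0.68522) ≈ 46.7°.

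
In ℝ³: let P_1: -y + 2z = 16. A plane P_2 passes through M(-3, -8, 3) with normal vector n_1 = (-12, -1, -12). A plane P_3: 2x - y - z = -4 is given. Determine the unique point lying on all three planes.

(-4, -8, 4)

P_2: n_1·r = n_1·M gives -12x - y - 12z = 8.
Solving the 3×3 linear system -y + 2z = 16, -12x - y - 12z = 8, 2x - y - z = -4 (e.g. by elimination or Cramer's rule, determinant = 64) gives (-4, -8, 4).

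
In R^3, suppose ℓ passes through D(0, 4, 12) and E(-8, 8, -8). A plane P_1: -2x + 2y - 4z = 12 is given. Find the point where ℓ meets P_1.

A direction vector for ℓ is E − D = (-8, 4, -20).
Substitute r = (0, 4, 12) + t(-8, 4, -20) into the plane: -40 + 104t = 12, so t = 1/2.
Intersection: (0, 4, 12) + (1/2)·(-8, 4, -20) = (-4, 6, 2).

(-4, 6, 2)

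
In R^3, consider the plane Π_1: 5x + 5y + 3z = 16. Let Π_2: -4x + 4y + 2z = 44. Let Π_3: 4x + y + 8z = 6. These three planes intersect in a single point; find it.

(-4, 6, 2)

Solving the 3×3 linear system 5x + 5y + 3z = 16, -4x + 4y + 2z = 44, 4x + y + 8z = 6 (e.g. by elimination or Cramer's rule, determinant = 290) gives (-4, 6, 2).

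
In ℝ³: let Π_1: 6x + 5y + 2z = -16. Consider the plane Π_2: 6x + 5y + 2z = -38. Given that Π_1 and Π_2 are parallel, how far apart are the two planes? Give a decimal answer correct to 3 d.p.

Same normal n = (6, 5, 2) with |n| = √65; distance = |-16 − (-38)| / |n| = 22/√65 ≈ 2.729.

2.729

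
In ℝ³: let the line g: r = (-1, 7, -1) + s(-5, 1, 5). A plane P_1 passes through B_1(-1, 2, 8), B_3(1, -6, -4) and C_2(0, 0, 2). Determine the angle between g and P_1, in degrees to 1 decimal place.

B_1B_3 = (2, -8, -12), B_1C_2 = (1, -2, -6); a normal to P_1 is B_1B_3 × B_1C_2 = (24, 0, 4).
Using B_1: P_1 has equation 24x + 4z = 8.
sin θ = |n·v| / (|n||v|) = |-100| / (√592 · √51) = 0.57551.
θ ≈ 35.1°.

35.1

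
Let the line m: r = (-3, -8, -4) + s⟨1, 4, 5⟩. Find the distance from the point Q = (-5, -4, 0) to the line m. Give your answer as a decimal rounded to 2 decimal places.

2.91

Taking (-3, -8, -4) on m with direction v = (1, 4, 5): w = Q − (-3, -8, -4) = (-2, 4, 4), and w × v = (4, 14, -12).
Distance = |w × v| / |v| = √356 / √42 ≈ 2.91.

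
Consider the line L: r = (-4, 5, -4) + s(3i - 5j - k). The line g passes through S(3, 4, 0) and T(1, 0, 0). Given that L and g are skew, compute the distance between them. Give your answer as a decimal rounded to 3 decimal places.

5.256

A direction vector for g is T − S = (-2, -4, 0).
Common perpendicular direction n = (3, -5, -1) × (-2, -4, 0) = (-4, 2, -22).
With w = (3, 4, 0) − (-4, 5, -4) = (7, -1, 4), w · n = -118.
Distance = |w · n| / |n| = |-118| / √504 ≈ 5.256.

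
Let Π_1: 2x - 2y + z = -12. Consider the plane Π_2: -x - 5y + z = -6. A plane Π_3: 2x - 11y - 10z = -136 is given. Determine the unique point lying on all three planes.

Solving the 3×3 linear system 2x - 2y + z = -12, -x - 5y + z = -6, 2x - 11y - 10z = -136 (e.g. by elimination or Cramer's rule, determinant = 159) gives (-6, 4, 8).

(-6, 4, 8)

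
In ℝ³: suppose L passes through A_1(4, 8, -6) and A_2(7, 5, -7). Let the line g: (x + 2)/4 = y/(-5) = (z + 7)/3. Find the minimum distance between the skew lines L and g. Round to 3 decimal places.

A direction vector for L is A_2 − A_1 = (3, -3, -1).
g has direction (4, -5, 3) through (-2, 0, -7).
Common perpendicular direction n = (3, -3, -1) × (4, -5, 3) = (-14, -13, -3).
With w = (-2, 0, -7) − (4, 8, -6) = (-6, -8, -1), w · n = 191.
Distance = |w · n| / |n| = |191| / √374 ≈ 9.876.

9.876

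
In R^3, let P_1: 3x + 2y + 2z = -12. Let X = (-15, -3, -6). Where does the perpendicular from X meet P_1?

Foot = X − λn with λ = (n·X − d)/|n|² = (-63 − (-12))/17 = -3.
Foot = (-15, -3, -6) − (-3)·(3, 2, 2) = (-6, 3, 0).

(-6, 3, 0)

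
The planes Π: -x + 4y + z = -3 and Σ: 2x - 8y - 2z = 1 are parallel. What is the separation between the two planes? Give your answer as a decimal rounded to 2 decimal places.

0.59

Rescale Σ by 1/(-2): -x + 4y + z = -1/2. Then distance = |-3 − (-1/2)| / √18 ≈ 0.59.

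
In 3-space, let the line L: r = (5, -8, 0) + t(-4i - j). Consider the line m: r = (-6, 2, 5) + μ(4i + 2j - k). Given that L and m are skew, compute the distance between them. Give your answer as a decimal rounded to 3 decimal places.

12.360

Common perpendicular direction n = (-4, -1, 0) × (4, 2, -1) = (1, -4, -4).
With w = (-6, 2, 5) − (5, -8, 0) = (-11, 10, 5), w · n = -71.
Distance = |w · n| / |n| = |-71| / √33 ≈ 12.360.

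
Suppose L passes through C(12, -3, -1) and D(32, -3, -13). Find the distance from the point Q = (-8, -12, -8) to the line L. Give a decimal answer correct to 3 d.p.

18.613

A direction vector for L is D − C = (20, 0, -12).
Taking (12, -3, -1) on L with direction v = (20, 0, -12): w = Q − (12, -3, -1) = (-20, -9, -7), and w × v = (108, -380, 180).
Distance = |w × v| / |v| = √188464 / √544 ≈ 18.613.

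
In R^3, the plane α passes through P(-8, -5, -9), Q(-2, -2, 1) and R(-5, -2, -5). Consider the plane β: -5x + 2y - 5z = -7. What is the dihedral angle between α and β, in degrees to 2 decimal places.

PQ = (6, 3, 10), PR = (3, 3, 4); a normal to α is PQ × PR = (-18, 6, 9).
Using P: α has equation -18x + 6y + 9z = 33.
cos θ = |n₁·n₂| / (|n₁||n₂|) = |57| / (√441 · √54).
θ = arccos(0.36937) ≈ 68.32°.

68.32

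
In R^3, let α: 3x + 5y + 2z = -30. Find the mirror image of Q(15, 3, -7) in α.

λ = (n·Q − d)/|n|² = (46 − (-30))/38 = 2.
Reflection = Q − 2λn = (15, 3, -7) − 4·(3, 5, 2) = (3, -17, -15).

(3, -17, -15)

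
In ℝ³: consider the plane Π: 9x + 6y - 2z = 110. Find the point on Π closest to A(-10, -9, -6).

(8, 3, -10)

Foot = A − λn with λ = (n·A − d)/|n|² = (-132 − 110)/121 = -2.
Foot = (-10, -9, -6) − (-2)·(9, 6, -2) = (8, 3, -10).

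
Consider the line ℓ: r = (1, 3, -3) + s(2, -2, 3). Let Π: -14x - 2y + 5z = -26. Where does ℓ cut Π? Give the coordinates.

(-1, 5, -6)

Substitute r = (1, 3, -3) + t(2, -2, 3) into the plane: -35 + (-9)t = -26, so t = -1.
Intersection: (1, 3, -3) + (-1)·(2, -2, 3) = (-1, 5, -6).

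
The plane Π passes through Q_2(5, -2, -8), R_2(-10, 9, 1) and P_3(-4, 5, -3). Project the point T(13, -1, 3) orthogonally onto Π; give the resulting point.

Q_2R_2 = (-15, 11, 9), Q_2P_3 = (-9, 7, 5); a normal to Π is Q_2R_2 × Q_2P_3 = (-8, -6, -6).
Using Q_2: Π has equation -8x - 6y - 6z = 20.
Foot = T − λn with λ = (n·T − d)/|n|² = (-116 − 20)/136 = -1.
Foot = (13, -1, 3) − (-1)·(-8, -6, -6) = (5, -7, -3).

(5, -7, -3)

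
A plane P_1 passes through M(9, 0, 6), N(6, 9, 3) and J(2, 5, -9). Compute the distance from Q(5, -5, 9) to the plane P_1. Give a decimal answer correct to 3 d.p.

5.660

MN = (-3, 9, -3), MJ = (-7, 5, -15); a normal to P_1 is MN × MJ = (-120, -24, 48).
Using M: P_1 has equation -120x - 24y + 48z = -792.
n·Q − d = (-120)·(5) + (-24)·(-5) + (48)·(9) − (-792) = 744; |n| = √17280.
Distance = |744| / √17280 = 744/√17280 ≈ 5.660.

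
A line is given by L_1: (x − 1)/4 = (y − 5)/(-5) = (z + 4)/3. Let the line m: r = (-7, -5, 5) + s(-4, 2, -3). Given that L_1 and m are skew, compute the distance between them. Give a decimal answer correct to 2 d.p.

L_1 has direction (4, -5, 3) through (1, 5, -4).
Common perpendicular direction n = (4, -5, 3) × (-4, 2, -3) = (9, 0, -12).
With w = (-7, -5, 5) − (1, 5, -4) = (-8, -10, 9), w · n = -180.
Distance = |w · n| / |n| = |-180| / √225 ≈ 12.00.

12.00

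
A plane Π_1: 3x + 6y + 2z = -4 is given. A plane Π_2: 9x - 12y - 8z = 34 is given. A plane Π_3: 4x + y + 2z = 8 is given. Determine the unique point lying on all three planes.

Solving the 3×3 linear system 3x + 6y + 2z = -4, 9x - 12y - 8z = 34, 4x + y + 2z = 8 (e.g. by elimination or Cramer's rule, determinant = -234) gives (2, -2, 1).

(2, -2, 1)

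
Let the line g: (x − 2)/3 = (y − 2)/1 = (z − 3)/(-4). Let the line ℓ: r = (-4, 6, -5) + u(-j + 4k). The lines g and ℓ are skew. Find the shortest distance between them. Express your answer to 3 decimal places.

1.940

g has direction (3, 1, -4) through (2, 2, 3).
Common perpendicular direction n = (3, 1, -4) × (0, -1, 4) = (0, -12, -3).
With w = (-4, 6, -5) − (2, 2, 3) = (-6, 4, -8), w · n = -24.
Distance = |w · n| / |n| = |-24| / √153 ≈ 1.940.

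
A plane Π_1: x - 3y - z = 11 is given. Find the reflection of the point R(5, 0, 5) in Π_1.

λ = (n·R − d)/|n|² = (0 − 11)/11 = -1.
Reflection = R − 2λn = (5, 0, 5) − (-2)·(1, -3, -1) = (7, -6, 3).

(7, -6, 3)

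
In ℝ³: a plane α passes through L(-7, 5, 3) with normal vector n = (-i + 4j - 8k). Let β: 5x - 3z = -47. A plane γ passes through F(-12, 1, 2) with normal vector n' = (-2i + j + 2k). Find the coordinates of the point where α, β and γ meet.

(-7, 7, 4)

α: n·r = n·L gives -x + 4y - 8z = 3.
γ: n'·r = n'·F gives -2x + y + 2z = 29.
Solving the 3×3 linear system -x + 4y - 8z = 3, 5x - 3z = -47, -2x + y + 2z = 29 (e.g. by elimination or Cramer's rule, determinant = -59) gives (-7, 7, 4).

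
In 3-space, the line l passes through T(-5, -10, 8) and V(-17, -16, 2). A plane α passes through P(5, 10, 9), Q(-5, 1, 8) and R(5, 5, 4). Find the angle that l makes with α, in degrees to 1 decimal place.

A direction vector for l is V − T = (-12, -6, -6).
PQ = (-10, -9, -1), PR = (0, -5, -5); a normal to α is PQ × PR = (40, -50, 50).
Using P: α has equation 40x - 50y + 50z = 150.
sin θ = |n·v| / (|n||v|) = |-480| / (√6600 · √216) = 0.40202.
θ ≈ 23.7°.

23.7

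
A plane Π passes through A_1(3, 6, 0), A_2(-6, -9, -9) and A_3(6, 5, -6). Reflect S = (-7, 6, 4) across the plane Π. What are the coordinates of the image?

A_1A_2 = (-9, -15, -9), A_1A_3 = (3, -1, -6); a normal to Π is A_1A_2 × A_1A_3 = (81, -81, 54).
Using A_1: Π has equation 81x - 81y + 54z = -243.
λ = (n·S − d)/|n|² = (-837 − (-243))/16038 = -1/27.
Reflection = S − 2λn = (-7, 6, 4) − (-2/27)·(81, -81, 54) = (-1, 0, 8).

(-1, 0, 8)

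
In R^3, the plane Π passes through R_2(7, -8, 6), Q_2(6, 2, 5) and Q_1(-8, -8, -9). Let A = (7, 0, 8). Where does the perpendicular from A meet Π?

R_2Q_2 = (-1, 10, -1), R_2Q_1 = (-15, 0, -15); a normal to Π is R_2Q_2 × R_2Q_1 = (-150, 0, 150).
Using R_2: Π has equation -150x + 150z = -150.
Foot = A − λn with λ = (n·A − d)/|n|² = (150 − (-150))/45000 = 1/150.
Foot = (7, 0, 8) − (1/150)·(-150, 0, 150) = (8, 0, 7).

(8, 0, 7)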